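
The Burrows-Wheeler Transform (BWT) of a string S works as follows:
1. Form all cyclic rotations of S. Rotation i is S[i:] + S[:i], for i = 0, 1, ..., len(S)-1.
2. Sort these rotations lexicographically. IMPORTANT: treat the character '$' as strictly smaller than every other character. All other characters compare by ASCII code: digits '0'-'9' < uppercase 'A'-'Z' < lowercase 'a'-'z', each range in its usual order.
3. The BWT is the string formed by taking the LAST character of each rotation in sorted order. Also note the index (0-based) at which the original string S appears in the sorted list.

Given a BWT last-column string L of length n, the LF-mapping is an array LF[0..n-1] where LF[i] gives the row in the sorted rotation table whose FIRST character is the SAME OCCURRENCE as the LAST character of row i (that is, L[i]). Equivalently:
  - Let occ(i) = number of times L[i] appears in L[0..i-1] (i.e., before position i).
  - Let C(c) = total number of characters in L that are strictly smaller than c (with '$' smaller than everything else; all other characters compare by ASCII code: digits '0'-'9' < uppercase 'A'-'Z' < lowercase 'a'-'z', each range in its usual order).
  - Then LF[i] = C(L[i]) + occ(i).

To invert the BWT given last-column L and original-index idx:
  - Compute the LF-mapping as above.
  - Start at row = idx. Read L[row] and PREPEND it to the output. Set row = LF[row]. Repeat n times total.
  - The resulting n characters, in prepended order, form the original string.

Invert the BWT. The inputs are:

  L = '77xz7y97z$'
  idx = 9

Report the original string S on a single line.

LF mapping: 1 2 6 8 3 7 5 4 9 0
Walk LF starting at row 9, prepending L[row]:
  step 1: row=9, L[9]='$', prepend. Next row=LF[9]=0
  step 2: row=0, L[0]='7', prepend. Next row=LF[0]=1
  step 3: row=1, L[1]='7', prepend. Next row=LF[1]=2
  step 4: row=2, L[2]='x', prepend. Next row=LF[2]=6
  step 5: row=6, L[6]='9', prepend. Next row=LF[6]=5
  step 6: row=5, L[5]='y', prepend. Next row=LF[5]=7
  step 7: row=7, L[7]='7', prepend. Next row=LF[7]=4
  step 8: row=4, L[4]='7', prepend. Next row=LF[4]=3
  step 9: row=3, L[3]='z', prepend. Next row=LF[3]=8
  step 10: row=8, L[8]='z', prepend. Next row=LF[8]=9
Reversed output: zz77y9x77$

Answer: zz77y9x77$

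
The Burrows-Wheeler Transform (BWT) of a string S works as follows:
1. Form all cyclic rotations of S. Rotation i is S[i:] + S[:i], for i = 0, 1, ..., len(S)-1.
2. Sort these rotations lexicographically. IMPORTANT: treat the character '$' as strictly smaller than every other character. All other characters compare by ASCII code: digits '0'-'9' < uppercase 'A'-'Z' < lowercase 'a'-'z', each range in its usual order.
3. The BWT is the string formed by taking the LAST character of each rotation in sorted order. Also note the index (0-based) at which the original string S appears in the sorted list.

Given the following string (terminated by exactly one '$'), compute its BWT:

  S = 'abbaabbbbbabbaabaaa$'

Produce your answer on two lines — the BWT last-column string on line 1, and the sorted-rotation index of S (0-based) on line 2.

Answer: aaabbbab$aabbbaabbba
8

Derivation:
All 20 rotations (rotation i = S[i:]+S[:i]):
  rot[0] = abbaabbbbbabbaabaaa$
  rot[1] = bbaabbbbbabbaabaaa$a
  rot[2] = baabbbbbabbaabaaa$ab
  rot[3] = aabbbbbabbaabaaa$abb
  rot[4] = abbbbbabbaabaaa$abba
  rot[5] = bbbbbabbaabaaa$abbaa
  rot[6] = bbbbabbaabaaa$abbaab
  rot[7] = bbbabbaabaaa$abbaabb
  rot[8] = bbabbaabaaa$abbaabbb
  rot[9] = babbaabaaa$abbaabbbb
  rot[10] = abbaabaaa$abbaabbbbb
  rot[11] = bbaabaaa$abbaabbbbba
  rot[12] = baabaaa$abbaabbbbbab
  rot[13] = aabaaa$abbaabbbbbabb
  rot[14] = abaaa$abbaabbbbbabba
  rot[15] = baaa$abbaabbbbbabbaa
  rot[16] = aaa$abbaabbbbbabbaab
  rot[17] = aa$abbaabbbbbabbaaba
  rot[18] = a$abbaabbbbbabbaabaa
  rot[19] = $abbaabbbbbabbaabaaa
Sorted (with $ < everything):
  sorted[0] = $abbaabbbbbabbaabaaa  (last char: 'a')
  sorted[1] = a$abbaabbbbbabbaabaa  (last char: 'a')
  sorted[2] = aa$abbaabbbbbabbaaba  (last char: 'a')
  sorted[3] = aaa$abbaabbbbbabbaab  (last char: 'b')
  sorted[4] = aabaaa$abbaabbbbbabb  (last char: 'b')
  sorted[5] = aabbbbbabbaabaaa$abb  (last char: 'b')
  sorted[6] = abaaa$abbaabbbbbabba  (last char: 'a')
  sorted[7] = abbaabaaa$abbaabbbbb  (last char: 'b')
  sorted[8] = abbaabbbbbabbaabaaa$  (last char: '$')
  sorted[9] = abbbbbabbaabaaa$abba  (last char: 'a')
  sorted[10] = baaa$abbaabbbbbabbaa  (last char: 'a')
  sorted[11] = baabaaa$abbaabbbbbab  (last char: 'b')
  sorted[12] = baabbbbbabbaabaaa$ab  (last char: 'b')
  sorted[13] = babbaabaaa$abbaabbbb  (last char: 'b')
  sorted[14] = bbaabaaa$abbaabbbbba  (last char: 'a')
  sorted[15] = bbaabbbbbabbaabaaa$a  (last char: 'a')
  sorted[16] = bbabbaabaaa$abbaabbb  (last char: 'b')
  sorted[17] = bbbabbaabaaa$abbaabb  (last char: 'b')
  sorted[18] = bbbbabbaabaaa$abbaab  (last char: 'b')
  sorted[19] = bbbbbabbaabaaa$abbaa  (last char: 'a')
Last column: aaabbbab$aabbbaabbba
Original string S is at sorted index 8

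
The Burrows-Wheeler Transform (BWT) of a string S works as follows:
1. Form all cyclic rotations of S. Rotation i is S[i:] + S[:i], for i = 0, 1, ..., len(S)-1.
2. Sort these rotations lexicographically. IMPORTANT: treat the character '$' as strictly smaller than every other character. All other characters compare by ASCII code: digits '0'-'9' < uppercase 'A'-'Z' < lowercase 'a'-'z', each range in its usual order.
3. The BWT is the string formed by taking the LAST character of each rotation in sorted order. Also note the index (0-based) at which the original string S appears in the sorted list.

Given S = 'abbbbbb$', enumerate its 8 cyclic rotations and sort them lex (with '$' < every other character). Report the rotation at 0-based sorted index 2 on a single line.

Answer: b$abbbbb

Derivation:
All 8 rotations (rotation i = S[i:]+S[:i]):
  rot[0] = abbbbbb$
  rot[1] = bbbbbb$a
  rot[2] = bbbbb$ab
  rot[3] = bbbb$abb
  rot[4] = bbb$abbb
  rot[5] = bb$abbbb
  rot[6] = b$abbbbb
  rot[7] = $abbbbbb
Sorted (with $ < everything):
  sorted[0] = $abbbbbb
  sorted[1] = abbbbbb$
  sorted[2] = b$abbbbb
  sorted[3] = bb$abbbb
  sorted[4] = bbb$abbb
  sorted[5] = bbbb$abb
  sorted[6] = bbbbb$ab
  sorted[7] = bbbbbb$a
sorted[2] = b$abbbbb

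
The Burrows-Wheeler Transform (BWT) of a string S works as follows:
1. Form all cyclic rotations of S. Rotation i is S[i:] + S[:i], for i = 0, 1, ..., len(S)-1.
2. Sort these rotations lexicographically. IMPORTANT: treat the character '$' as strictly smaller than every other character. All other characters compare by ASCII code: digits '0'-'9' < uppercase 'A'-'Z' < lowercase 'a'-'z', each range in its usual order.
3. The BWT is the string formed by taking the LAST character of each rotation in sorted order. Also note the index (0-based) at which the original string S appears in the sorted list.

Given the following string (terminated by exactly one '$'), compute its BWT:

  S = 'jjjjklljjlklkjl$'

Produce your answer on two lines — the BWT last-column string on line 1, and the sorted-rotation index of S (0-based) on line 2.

Answer: l$jjljkjlljjlkjk
1

Derivation:
All 16 rotations (rotation i = S[i:]+S[:i]):
  rot[0] = jjjjklljjlklkjl$
  rot[1] = jjjklljjlklkjl$j
  rot[2] = jjklljjlklkjl$jj
  rot[3] = jklljjlklkjl$jjj
  rot[4] = klljjlklkjl$jjjj
  rot[5] = lljjlklkjl$jjjjk
  rot[6] = ljjlklkjl$jjjjkl
  rot[7] = jjlklkjl$jjjjkll
  rot[8] = jlklkjl$jjjjkllj
  rot[9] = lklkjl$jjjjklljj
  rot[10] = klkjl$jjjjklljjl
  rot[11] = lkjl$jjjjklljjlk
  rot[12] = kjl$jjjjklljjlkl
  rot[13] = jl$jjjjklljjlklk
  rot[14] = l$jjjjklljjlklkj
  rot[15] = $jjjjklljjlklkjl
Sorted (with $ < everything):
  sorted[0] = $jjjjklljjlklkjl  (last char: 'l')
  sorted[1] = jjjjklljjlklkjl$  (last char: '$')
  sorted[2] = jjjklljjlklkjl$j  (last char: 'j')
  sorted[3] = jjklljjlklkjl$jj  (last char: 'j')
  sorted[4] = jjlklkjl$jjjjkll  (last char: 'l')
  sorted[5] = jklljjlklkjl$jjj  (last char: 'j')
  sorted[6] = jl$jjjjklljjlklk  (last char: 'k')
  sorted[7] = jlklkjl$jjjjkllj  (last char: 'j')
  sorted[8] = kjl$jjjjklljjlkl  (last char: 'l')
  sorted[9] = klkjl$jjjjklljjl  (last char: 'l')
  sorted[10] = klljjlklkjl$jjjj  (last char: 'j')
  sorted[11] = l$jjjjklljjlklkj  (last char: 'j')
  sorted[12] = ljjlklkjl$jjjjkl  (last char: 'l')
  sorted[13] = lkjl$jjjjklljjlk  (last char: 'k')
  sorted[14] = lklkjl$jjjjklljj  (last char: 'j')
  sorted[15] = lljjlklkjl$jjjjk  (last char: 'k')
Last column: l$jjljkjlljjlkjk
Original string S is at sorted index 1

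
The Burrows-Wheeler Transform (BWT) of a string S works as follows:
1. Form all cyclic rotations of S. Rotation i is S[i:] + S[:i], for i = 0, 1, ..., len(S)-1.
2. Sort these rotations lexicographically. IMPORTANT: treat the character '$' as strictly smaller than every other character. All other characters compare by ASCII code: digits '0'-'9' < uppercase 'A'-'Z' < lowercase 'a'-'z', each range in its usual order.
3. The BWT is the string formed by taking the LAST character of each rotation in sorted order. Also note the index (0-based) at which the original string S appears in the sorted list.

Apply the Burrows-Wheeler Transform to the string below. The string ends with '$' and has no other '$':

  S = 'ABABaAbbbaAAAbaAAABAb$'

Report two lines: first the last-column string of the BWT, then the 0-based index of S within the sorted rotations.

Answer: baaAA$ABBAaAAAbbBAAbbA
5

Derivation:
All 22 rotations (rotation i = S[i:]+S[:i]):
  rot[0] = ABABaAbbbaAAAbaAAABAb$
  rot[1] = BABaAbbbaAAAbaAAABAb$A
  rot[2] = ABaAbbbaAAAbaAAABAb$AB
  rot[3] = BaAbbbaAAAbaAAABAb$ABA
  rot[4] = aAbbbaAAAbaAAABAb$ABAB
  rot[5] = AbbbaAAAbaAAABAb$ABABa
  rot[6] = bbbaAAAbaAAABAb$ABABaA
  rot[7] = bbaAAAbaAAABAb$ABABaAb
  rot[8] = baAAAbaAAABAb$ABABaAbb
  rot[9] = aAAAbaAAABAb$ABABaAbbb
  rot[10] = AAAbaAAABAb$ABABaAbbba
  rot[11] = AAbaAAABAb$ABABaAbbbaA
  rot[12] = AbaAAABAb$ABABaAbbbaAA
  rot[13] = baAAABAb$ABABaAbbbaAAA
  rot[14] = aAAABAb$ABABaAbbbaAAAb
  rot[15] = AAABAb$ABABaAbbbaAAAba
  rot[16] = AABAb$ABABaAbbbaAAAbaA
  rot[17] = ABAb$ABABaAbbbaAAAbaAA
  rot[18] = BAb$ABABaAbbbaAAAbaAAA
  rot[19] = Ab$ABABaAbbbaAAAbaAAAB
  rot[20] = b$ABABaAbbbaAAAbaAAABA
  rot[21] = $ABABaAbbbaAAAbaAAABAb
Sorted (with $ < everything):
  sorted[0] = $ABABaAbbbaAAAbaAAABAb  (last char: 'b')
  sorted[1] = AAABAb$ABABaAbbbaAAAba  (last char: 'a')
  sorted[2] = AAAbaAAABAb$ABABaAbbba  (last char: 'a')
  sorted[3] = AABAb$ABABaAbbbaAAAbaA  (last char: 'A')
  sorted[4] = AAbaAAABAb$ABABaAbbbaA  (last char: 'A')
  sorted[5] = ABABaAbbbaAAAbaAAABAb$  (last char: '$')
  sorted[6] = ABAb$ABABaAbbbaAAAbaAA  (last char: 'A')
  sorted[7] = ABaAbbbaAAAbaAAABAb$AB  (last char: 'B')
  sorted[8] = Ab$ABABaAbbbaAAAbaAAAB  (last char: 'B')
  sorted[9] = AbaAAABAb$ABABaAbbbaAA  (last char: 'A')
  sorted[10] = AbbbaAAAbaAAABAb$ABABa  (last char: 'a')
  sorted[11] = BABaAbbbaAAAbaAAABAb$A  (last char: 'A')
  sorted[12] = BAb$ABABaAbbbaAAAbaAAA  (last char: 'A')
  sorted[13] = BaAbbbaAAAbaAAABAb$ABA  (last char: 'A')
  sorted[14] = aAAABAb$ABABaAbbbaAAAb  (last char: 'b')
  sorted[15] = aAAAbaAAABAb$ABABaAbbb  (last char: 'b')
  sorted[16] = aAbbbaAAAbaAAABAb$ABAB  (last char: 'B')
  sorted[17] = b$ABABaAbbbaAAAbaAAABA  (last char: 'A')
  sorted[18] = baAAABAb$ABABaAbbbaAAA  (last char: 'A')
  sorted[19] = baAAAbaAAABAb$ABABaAbb  (last char: 'b')
  sorted[20] = bbaAAAbaAAABAb$ABABaAb  (last char: 'b')
  sorted[21] = bbbaAAAbaAAABAb$ABABaA  (last char: 'A')
Last column: baaAA$ABBAaAAAbbBAAbbA
Original string S is at sorted index 5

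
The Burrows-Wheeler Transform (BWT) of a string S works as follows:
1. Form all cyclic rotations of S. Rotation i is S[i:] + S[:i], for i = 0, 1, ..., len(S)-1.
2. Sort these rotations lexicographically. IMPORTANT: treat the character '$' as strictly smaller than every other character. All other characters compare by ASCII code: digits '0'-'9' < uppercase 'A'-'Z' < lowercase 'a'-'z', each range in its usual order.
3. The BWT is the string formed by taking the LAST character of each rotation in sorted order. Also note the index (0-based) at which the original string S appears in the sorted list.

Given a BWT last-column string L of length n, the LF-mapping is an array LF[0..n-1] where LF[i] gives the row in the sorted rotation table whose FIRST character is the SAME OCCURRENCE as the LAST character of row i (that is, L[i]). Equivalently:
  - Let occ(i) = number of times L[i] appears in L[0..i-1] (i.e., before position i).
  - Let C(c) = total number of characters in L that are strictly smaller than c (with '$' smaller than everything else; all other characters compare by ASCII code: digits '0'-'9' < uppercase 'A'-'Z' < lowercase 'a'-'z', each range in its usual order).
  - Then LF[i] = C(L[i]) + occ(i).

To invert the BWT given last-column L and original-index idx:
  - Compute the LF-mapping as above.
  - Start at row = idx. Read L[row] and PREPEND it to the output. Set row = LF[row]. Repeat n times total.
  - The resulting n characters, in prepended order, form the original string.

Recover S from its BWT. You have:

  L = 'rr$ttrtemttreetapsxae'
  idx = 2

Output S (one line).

LF mapping: 9 10 0 14 15 11 16 3 7 17 18 12 4 5 19 1 8 13 20 2 6
Walk LF starting at row 2, prepending L[row]:
  step 1: row=2, L[2]='$', prepend. Next row=LF[2]=0
  step 2: row=0, L[0]='r', prepend. Next row=LF[0]=9
  step 3: row=9, L[9]='t', prepend. Next row=LF[9]=17
  step 4: row=17, L[17]='s', prepend. Next row=LF[17]=13
  step 5: row=13, L[13]='e', prepend. Next row=LF[13]=5
  step 6: row=5, L[5]='r', prepend. Next row=LF[5]=11
  step 7: row=11, L[11]='r', prepend. Next row=LF[11]=12
  step 8: row=12, L[12]='e', prepend. Next row=LF[12]=4
  step 9: row=4, L[4]='t', prepend. Next row=LF[4]=15
  step 10: row=15, L[15]='a', prepend. Next row=LF[15]=1
  step 11: row=1, L[1]='r', prepend. Next row=LF[1]=10
  step 12: row=10, L[10]='t', prepend. Next row=LF[10]=18
  step 13: row=18, L[18]='x', prepend. Next row=LF[18]=20
  step 14: row=20, L[20]='e', prepend. Next row=LF[20]=6
  step 15: row=6, L[6]='t', prepend. Next row=LF[6]=16
  step 16: row=16, L[16]='p', prepend. Next row=LF[16]=8
  step 17: row=8, L[8]='m', prepend. Next row=LF[8]=7
  step 18: row=7, L[7]='e', prepend. Next row=LF[7]=3
  step 19: row=3, L[3]='t', prepend. Next row=LF[3]=14
  step 20: row=14, L[14]='t', prepend. Next row=LF[14]=19
  step 21: row=19, L[19]='a', prepend. Next row=LF[19]=2
Reversed output: attemptextraterrestr$

Answer: attemptextraterrestr$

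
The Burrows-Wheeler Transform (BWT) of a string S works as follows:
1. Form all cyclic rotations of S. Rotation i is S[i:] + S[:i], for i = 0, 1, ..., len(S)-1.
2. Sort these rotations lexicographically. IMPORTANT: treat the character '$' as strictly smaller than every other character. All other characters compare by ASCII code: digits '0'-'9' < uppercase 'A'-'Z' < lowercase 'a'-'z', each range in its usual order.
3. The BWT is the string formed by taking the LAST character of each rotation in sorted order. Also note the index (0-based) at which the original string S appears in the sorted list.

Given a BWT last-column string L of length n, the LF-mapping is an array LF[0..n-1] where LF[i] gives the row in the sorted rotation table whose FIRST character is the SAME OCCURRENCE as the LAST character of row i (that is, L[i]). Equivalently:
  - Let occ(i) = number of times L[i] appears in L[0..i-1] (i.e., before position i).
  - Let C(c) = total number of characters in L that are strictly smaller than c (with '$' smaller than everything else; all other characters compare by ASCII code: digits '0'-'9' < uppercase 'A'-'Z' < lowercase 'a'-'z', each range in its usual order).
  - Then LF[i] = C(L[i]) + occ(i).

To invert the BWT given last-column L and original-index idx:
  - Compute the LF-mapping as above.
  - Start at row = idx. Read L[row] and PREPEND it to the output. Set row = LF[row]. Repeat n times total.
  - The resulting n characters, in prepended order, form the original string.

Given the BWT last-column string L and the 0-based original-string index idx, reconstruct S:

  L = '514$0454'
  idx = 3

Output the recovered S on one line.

LF mapping: 6 2 3 0 1 4 7 5
Walk LF starting at row 3, prepending L[row]:
  step 1: row=3, L[3]='$', prepend. Next row=LF[3]=0
  step 2: row=0, L[0]='5', prepend. Next row=LF[0]=6
  step 3: row=6, L[6]='5', prepend. Next row=LF[6]=7
  step 4: row=7, L[7]='4', prepend. Next row=LF[7]=5
  step 5: row=5, L[5]='4', prepend. Next row=LF[5]=4
  step 6: row=4, L[4]='0', prepend. Next row=LF[4]=1
  step 7: row=1, L[1]='1', prepend. Next row=LF[1]=2
  step 8: row=2, L[2]='4', prepend. Next row=LF[2]=3
Reversed output: 4104455$

Answer: 4104455$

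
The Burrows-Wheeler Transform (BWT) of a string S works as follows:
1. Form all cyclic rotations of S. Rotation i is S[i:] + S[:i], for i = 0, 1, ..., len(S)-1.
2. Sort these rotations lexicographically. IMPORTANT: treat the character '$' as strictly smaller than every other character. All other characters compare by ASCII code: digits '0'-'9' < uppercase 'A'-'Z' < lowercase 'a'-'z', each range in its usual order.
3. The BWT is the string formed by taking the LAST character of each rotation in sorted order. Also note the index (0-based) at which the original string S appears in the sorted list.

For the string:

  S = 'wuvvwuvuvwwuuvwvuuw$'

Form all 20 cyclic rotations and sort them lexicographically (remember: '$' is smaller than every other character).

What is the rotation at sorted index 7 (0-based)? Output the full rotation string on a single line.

Answer: uw$wuvvwuvuvwwuuvwvu

Derivation:
All 20 rotations (rotation i = S[i:]+S[:i]):
  rot[0] = wuvvwuvuvwwuuvwvuuw$
  rot[1] = uvvwuvuvwwuuvwvuuw$w
  rot[2] = vvwuvuvwwuuvwvuuw$wu
  rot[3] = vwuvuvwwuuvwvuuw$wuv
  rot[4] = wuvuvwwuuvwvuuw$wuvv
  rot[5] = uvuvwwuuvwvuuw$wuvvw
  rot[6] = vuvwwuuvwvuuw$wuvvwu
  rot[7] = uvwwuuvwvuuw$wuvvwuv
  rot[8] = vwwuuvwvuuw$wuvvwuvu
  rot[9] = wwuuvwvuuw$wuvvwuvuv
  rot[10] = wuuvwvuuw$wuvvwuvuvw
  rot[11] = uuvwvuuw$wuvvwuvuvww
  rot[12] = uvwvuuw$wuvvwuvuvwwu
  rot[13] = vwvuuw$wuvvwuvuvwwuu
  rot[14] = wvuuw$wuvvwuvuvwwuuv
  rot[15] = vuuw$wuvvwuvuvwwuuvw
  rot[16] = uuw$wuvvwuvuvwwuuvwv
  rot[17] = uw$wuvvwuvuvwwuuvwvu
  rot[18] = w$wuvvwuvuvwwuuvwvuu
  rot[19] = $wuvvwuvuvwwuuvwvuuw
Sorted (with $ < everything):
  sorted[0] = $wuvvwuvuvwwuuvwvuuw
  sorted[1] = uuvwvuuw$wuvvwuvuvww
  sorted[2] = uuw$wuvvwuvuvwwuuvwv
  sorted[3] = uvuvwwuuvwvuuw$wuvvw
  sorted[4] = uvvwuvuvwwuuvwvuuw$w
  sorted[5] = uvwvuuw$wuvvwuvuvwwu
  sorted[6] = uvwwuuvwvuuw$wuvvwuv
  sorted[7] = uw$wuvvwuvuvwwuuvwvu
  sorted[8] = vuuw$wuvvwuvuvwwuuvw
  sorted[9] = vuvwwuuvwvuuw$wuvvwu
  sorted[10] = vvwuvuvwwuuvwvuuw$wu
  sorted[11] = vwuvuvwwuuvwvuuw$wuv
  sorted[12] = vwvuuw$wuvvwuvuvwwuu
  sorted[13] = vwwuuvwvuuw$wuvvwuvu
  sorted[14] = w$wuvvwuvuvwwuuvwvuu
  sorted[15] = wuuvwvuuw$wuvvwuvuvw
  sorted[16] = wuvuvwwuuvwvuuw$wuvv
  sorted[17] = wuvvwuvuvwwuuvwvuuw$
  sorted[18] = wvuuw$wuvvwuvuvwwuuv
  sorted[19] = wwuuvwvuuw$wuvvwuvuv
sorted[7] = uw$wuvvwuvuvwwuuvwvu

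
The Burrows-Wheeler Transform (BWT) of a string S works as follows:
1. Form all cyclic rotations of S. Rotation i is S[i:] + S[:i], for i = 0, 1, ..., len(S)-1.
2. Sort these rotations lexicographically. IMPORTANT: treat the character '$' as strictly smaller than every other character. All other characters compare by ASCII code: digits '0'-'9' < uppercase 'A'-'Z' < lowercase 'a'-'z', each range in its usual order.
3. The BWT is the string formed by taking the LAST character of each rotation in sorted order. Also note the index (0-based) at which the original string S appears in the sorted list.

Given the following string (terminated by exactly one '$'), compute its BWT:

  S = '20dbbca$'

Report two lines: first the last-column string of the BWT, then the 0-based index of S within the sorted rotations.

All 8 rotations (rotation i = S[i:]+S[:i]):
  rot[0] = 20dbbca$
  rot[1] = 0dbbca$2
  rot[2] = dbbca$20
  rot[3] = bbca$20d
  rot[4] = bca$20db
  rot[5] = ca$20dbb
  rot[6] = a$20dbbc
  rot[7] = $20dbbca
Sorted (with $ < everything):
  sorted[0] = $20dbbca  (last char: 'a')
  sorted[1] = 0dbbca$2  (last char: '2')
  sorted[2] = 20dbbca$  (last char: '$')
  sorted[3] = a$20dbbc  (last char: 'c')
  sorted[4] = bbca$20d  (last char: 'd')
  sorted[5] = bca$20db  (last char: 'b')
  sorted[6] = ca$20dbb  (last char: 'b')
  sorted[7] = dbbca$20  (last char: '0')
Last column: a2$cdbb0
Original string S is at sorted index 2

Answer: a2$cdbb0
2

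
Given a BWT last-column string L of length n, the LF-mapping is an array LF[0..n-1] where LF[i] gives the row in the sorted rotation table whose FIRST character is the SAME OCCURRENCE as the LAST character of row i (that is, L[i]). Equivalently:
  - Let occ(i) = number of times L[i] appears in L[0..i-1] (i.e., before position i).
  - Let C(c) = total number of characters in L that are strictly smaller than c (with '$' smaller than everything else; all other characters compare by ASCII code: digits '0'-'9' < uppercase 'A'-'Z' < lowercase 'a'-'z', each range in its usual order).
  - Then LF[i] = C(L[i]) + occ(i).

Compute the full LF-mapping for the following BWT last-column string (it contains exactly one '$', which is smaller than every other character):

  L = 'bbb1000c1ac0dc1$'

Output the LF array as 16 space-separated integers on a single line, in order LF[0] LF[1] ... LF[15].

Char counts: '$':1, '0':4, '1':3, 'a':1, 'b':3, 'c':3, 'd':1
C (first-col start): C('$')=0, C('0')=1, C('1')=5, C('a')=8, C('b')=9, C('c')=12, C('d')=15
L[0]='b': occ=0, LF[0]=C('b')+0=9+0=9
L[1]='b': occ=1, LF[1]=C('b')+1=9+1=10
L[2]='b': occ=2, LF[2]=C('b')+2=9+2=11
L[3]='1': occ=0, LF[3]=C('1')+0=5+0=5
L[4]='0': occ=0, LF[4]=C('0')+0=1+0=1
L[5]='0': occ=1, LF[5]=C('0')+1=1+1=2
L[6]='0': occ=2, LF[6]=C('0')+2=1+2=3
L[7]='c': occ=0, LF[7]=C('c')+0=12+0=12
L[8]='1': occ=1, LF[8]=C('1')+1=5+1=6
L[9]='a': occ=0, LF[9]=C('a')+0=8+0=8
L[10]='c': occ=1, LF[10]=C('c')+1=12+1=13
L[11]='0': occ=3, LF[11]=C('0')+3=1+3=4
L[12]='d': occ=0, LF[12]=C('d')+0=15+0=15
L[13]='c': occ=2, LF[13]=C('c')+2=12+2=14
L[14]='1': occ=2, LF[14]=C('1')+2=5+2=7
L[15]='$': occ=0, LF[15]=C('$')+0=0+0=0

Answer: 9 10 11 5 1 2 3 12 6 8 13 4 15 14 7 0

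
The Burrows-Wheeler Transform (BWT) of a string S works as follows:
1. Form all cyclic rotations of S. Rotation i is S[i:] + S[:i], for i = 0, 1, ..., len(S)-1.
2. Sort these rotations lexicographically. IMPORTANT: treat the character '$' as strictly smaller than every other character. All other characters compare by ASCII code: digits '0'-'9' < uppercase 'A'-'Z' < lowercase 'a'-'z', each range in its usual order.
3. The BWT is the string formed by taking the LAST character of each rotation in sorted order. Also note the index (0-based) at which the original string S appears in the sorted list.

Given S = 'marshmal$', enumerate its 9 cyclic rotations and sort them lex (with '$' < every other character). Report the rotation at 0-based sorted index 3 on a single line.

All 9 rotations (rotation i = S[i:]+S[:i]):
  rot[0] = marshmal$
  rot[1] = arshmal$m
  rot[2] = rshmal$ma
  rot[3] = shmal$mar
  rot[4] = hmal$mars
  rot[5] = mal$marsh
  rot[6] = al$marshm
  rot[7] = l$marshma
  rot[8] = $marshmal
Sorted (with $ < everything):
  sorted[0] = $marshmal
  sorted[1] = al$marshm
  sorted[2] = arshmal$m
  sorted[3] = hmal$mars
  sorted[4] = l$marshma
  sorted[5] = mal$marsh
  sorted[6] = marshmal$
  sorted[7] = rshmal$ma
  sorted[8] = shmal$mar
sorted[3] = hmal$mars

Answer: hmal$mars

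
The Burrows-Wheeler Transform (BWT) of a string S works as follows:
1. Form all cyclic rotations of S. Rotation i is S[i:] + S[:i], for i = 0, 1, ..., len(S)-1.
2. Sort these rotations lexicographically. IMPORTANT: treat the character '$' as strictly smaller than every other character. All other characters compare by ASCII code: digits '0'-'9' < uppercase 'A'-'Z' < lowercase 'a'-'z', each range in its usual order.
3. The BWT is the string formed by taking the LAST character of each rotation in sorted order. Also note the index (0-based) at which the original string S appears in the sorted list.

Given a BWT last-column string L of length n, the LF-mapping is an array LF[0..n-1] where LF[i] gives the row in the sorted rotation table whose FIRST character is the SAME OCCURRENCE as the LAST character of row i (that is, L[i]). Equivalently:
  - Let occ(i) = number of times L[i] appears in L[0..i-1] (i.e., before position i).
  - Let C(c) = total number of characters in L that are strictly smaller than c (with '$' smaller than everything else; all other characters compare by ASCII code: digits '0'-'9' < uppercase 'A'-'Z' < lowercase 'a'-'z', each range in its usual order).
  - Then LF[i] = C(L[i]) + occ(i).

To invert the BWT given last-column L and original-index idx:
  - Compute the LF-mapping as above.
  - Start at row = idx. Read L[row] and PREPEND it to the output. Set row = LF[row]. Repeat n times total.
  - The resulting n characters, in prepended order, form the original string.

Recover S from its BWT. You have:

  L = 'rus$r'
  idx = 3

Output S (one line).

LF mapping: 1 4 3 0 2
Walk LF starting at row 3, prepending L[row]:
  step 1: row=3, L[3]='$', prepend. Next row=LF[3]=0
  step 2: row=0, L[0]='r', prepend. Next row=LF[0]=1
  step 3: row=1, L[1]='u', prepend. Next row=LF[1]=4
  step 4: row=4, L[4]='r', prepend. Next row=LF[4]=2
  step 5: row=2, L[2]='s', prepend. Next row=LF[2]=3
Reversed output: srur$

Answer: srur$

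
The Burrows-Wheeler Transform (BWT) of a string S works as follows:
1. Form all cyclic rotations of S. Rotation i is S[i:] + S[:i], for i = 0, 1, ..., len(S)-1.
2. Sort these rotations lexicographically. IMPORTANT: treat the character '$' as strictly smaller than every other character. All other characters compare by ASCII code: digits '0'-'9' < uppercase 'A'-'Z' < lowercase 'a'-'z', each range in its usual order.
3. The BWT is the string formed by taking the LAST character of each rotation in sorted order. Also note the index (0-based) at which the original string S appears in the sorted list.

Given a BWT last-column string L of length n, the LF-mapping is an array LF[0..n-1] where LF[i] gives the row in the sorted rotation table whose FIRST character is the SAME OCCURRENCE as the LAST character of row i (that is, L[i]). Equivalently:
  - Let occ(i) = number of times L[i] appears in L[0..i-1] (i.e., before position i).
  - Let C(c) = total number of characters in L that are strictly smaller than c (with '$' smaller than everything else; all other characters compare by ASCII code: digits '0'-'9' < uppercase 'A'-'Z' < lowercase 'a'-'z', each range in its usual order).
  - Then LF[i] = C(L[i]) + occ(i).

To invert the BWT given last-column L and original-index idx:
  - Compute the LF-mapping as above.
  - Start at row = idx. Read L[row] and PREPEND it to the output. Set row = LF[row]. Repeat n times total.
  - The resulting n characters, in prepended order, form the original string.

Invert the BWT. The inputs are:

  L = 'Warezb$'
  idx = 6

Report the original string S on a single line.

Answer: zebraW$

Derivation:
LF mapping: 1 2 5 4 6 3 0
Walk LF starting at row 6, prepending L[row]:
  step 1: row=6, L[6]='$', prepend. Next row=LF[6]=0
  step 2: row=0, L[0]='W', prepend. Next row=LF[0]=1
  step 3: row=1, L[1]='a', prepend. Next row=LF[1]=2
  step 4: row=2, L[2]='r', prepend. Next row=LF[2]=5
  step 5: row=5, L[5]='b', prepend. Next row=LF[5]=3
  step 6: row=3, L[3]='e', prepend. Next row=LF[3]=4
  step 7: row=4, L[4]='z', prepend. Next row=LF[4]=6
Reversed output: zebraW$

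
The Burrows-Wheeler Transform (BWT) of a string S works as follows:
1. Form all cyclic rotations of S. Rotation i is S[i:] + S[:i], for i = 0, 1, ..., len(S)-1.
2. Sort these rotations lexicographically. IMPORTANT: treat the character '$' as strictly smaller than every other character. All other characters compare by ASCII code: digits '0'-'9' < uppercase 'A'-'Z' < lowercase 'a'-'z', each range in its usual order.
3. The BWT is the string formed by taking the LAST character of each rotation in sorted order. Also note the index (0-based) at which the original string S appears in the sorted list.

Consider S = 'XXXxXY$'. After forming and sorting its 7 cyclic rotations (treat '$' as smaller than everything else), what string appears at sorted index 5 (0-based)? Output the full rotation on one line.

All 7 rotations (rotation i = S[i:]+S[:i]):
  rot[0] = XXXxXY$
  rot[1] = XXxXY$X
  rot[2] = XxXY$XX
  rot[3] = xXY$XXX
  rot[4] = XY$XXXx
  rot[5] = Y$XXXxX
  rot[6] = $XXXxXY
Sorted (with $ < everything):
  sorted[0] = $XXXxXY
  sorted[1] = XXXxXY$
  sorted[2] = XXxXY$X
  sorted[3] = XY$XXXx
  sorted[4] = XxXY$XX
  sorted[5] = Y$XXXxX
  sorted[6] = xXY$XXX
sorted[5] = Y$XXXxX

Answer: Y$XXXxX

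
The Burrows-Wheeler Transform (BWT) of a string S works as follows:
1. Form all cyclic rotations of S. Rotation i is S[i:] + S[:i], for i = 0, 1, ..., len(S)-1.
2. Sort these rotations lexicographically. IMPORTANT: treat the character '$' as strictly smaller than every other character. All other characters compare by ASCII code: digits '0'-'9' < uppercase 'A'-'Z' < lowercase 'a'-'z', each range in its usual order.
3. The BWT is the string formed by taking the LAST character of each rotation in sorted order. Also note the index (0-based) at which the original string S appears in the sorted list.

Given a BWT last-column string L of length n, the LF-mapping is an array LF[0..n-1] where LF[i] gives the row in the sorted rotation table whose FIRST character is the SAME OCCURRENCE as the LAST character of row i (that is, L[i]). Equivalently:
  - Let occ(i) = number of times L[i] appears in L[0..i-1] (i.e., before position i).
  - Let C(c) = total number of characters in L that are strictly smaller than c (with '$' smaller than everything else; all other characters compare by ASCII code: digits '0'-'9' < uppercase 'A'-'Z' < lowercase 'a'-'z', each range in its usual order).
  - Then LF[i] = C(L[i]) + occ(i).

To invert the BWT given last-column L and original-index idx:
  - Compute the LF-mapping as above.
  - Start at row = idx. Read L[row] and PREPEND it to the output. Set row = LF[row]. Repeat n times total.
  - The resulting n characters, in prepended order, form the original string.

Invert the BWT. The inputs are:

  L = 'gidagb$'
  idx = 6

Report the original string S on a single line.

LF mapping: 4 6 3 1 5 2 0
Walk LF starting at row 6, prepending L[row]:
  step 1: row=6, L[6]='$', prepend. Next row=LF[6]=0
  step 2: row=0, L[0]='g', prepend. Next row=LF[0]=4
  step 3: row=4, L[4]='g', prepend. Next row=LF[4]=5
  step 4: row=5, L[5]='b', prepend. Next row=LF[5]=2
  step 5: row=2, L[2]='d', prepend. Next row=LF[2]=3
  step 6: row=3, L[3]='a', prepend. Next row=LF[3]=1
  step 7: row=1, L[1]='i', prepend. Next row=LF[1]=6
Reversed output: iadbgg$

Answer: iadbgg$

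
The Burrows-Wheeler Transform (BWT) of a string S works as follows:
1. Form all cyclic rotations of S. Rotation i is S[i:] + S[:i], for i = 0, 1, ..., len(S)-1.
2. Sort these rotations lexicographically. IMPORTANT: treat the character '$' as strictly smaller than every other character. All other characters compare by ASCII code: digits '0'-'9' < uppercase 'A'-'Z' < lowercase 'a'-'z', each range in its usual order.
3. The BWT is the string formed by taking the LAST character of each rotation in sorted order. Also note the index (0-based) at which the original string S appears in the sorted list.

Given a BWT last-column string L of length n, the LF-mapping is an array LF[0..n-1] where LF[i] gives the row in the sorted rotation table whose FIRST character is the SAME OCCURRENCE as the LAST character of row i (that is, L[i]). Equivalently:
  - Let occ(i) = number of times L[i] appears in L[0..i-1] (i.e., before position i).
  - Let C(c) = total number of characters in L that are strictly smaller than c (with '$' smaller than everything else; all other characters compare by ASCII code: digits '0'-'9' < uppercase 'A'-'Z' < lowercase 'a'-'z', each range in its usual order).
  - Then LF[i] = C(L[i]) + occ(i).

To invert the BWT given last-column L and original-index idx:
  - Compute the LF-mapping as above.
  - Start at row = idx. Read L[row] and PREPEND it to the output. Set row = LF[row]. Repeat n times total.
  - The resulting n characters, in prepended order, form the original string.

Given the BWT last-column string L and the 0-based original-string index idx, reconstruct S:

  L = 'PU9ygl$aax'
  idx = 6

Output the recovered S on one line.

LF mapping: 2 3 1 9 6 7 0 4 5 8
Walk LF starting at row 6, prepending L[row]:
  step 1: row=6, L[6]='$', prepend. Next row=LF[6]=0
  step 2: row=0, L[0]='P', prepend. Next row=LF[0]=2
  step 3: row=2, L[2]='9', prepend. Next row=LF[2]=1
  step 4: row=1, L[1]='U', prepend. Next row=LF[1]=3
  step 5: row=3, L[3]='y', prepend. Next row=LF[3]=9
  step 6: row=9, L[9]='x', prepend. Next row=LF[9]=8
  step 7: row=8, L[8]='a', prepend. Next row=LF[8]=5
  step 8: row=5, L[5]='l', prepend. Next row=LF[5]=7
  step 9: row=7, L[7]='a', prepend. Next row=LF[7]=4
  step 10: row=4, L[4]='g', prepend. Next row=LF[4]=6
Reversed output: galaxyU9P$

Answer: galaxyU9P$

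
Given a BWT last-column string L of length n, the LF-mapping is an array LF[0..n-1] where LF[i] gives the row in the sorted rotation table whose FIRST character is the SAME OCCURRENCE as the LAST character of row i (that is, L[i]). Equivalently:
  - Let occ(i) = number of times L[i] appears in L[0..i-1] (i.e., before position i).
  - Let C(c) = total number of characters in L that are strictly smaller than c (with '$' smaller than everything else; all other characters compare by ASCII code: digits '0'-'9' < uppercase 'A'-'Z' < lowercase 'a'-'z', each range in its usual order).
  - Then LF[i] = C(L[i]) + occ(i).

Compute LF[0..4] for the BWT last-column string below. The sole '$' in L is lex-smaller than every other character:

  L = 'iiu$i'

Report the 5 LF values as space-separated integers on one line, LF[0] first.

Answer: 1 2 4 0 3

Derivation:
Char counts: '$':1, 'i':3, 'u':1
C (first-col start): C('$')=0, C('i')=1, C('u')=4
L[0]='i': occ=0, LF[0]=C('i')+0=1+0=1
L[1]='i': occ=1, LF[1]=C('i')+1=1+1=2
L[2]='u': occ=0, LF[2]=C('u')+0=4+0=4
L[3]='$': occ=0, LF[3]=C('$')+0=0+0=0
L[4]='i': occ=2, LF[4]=C('i')+2=1+2=3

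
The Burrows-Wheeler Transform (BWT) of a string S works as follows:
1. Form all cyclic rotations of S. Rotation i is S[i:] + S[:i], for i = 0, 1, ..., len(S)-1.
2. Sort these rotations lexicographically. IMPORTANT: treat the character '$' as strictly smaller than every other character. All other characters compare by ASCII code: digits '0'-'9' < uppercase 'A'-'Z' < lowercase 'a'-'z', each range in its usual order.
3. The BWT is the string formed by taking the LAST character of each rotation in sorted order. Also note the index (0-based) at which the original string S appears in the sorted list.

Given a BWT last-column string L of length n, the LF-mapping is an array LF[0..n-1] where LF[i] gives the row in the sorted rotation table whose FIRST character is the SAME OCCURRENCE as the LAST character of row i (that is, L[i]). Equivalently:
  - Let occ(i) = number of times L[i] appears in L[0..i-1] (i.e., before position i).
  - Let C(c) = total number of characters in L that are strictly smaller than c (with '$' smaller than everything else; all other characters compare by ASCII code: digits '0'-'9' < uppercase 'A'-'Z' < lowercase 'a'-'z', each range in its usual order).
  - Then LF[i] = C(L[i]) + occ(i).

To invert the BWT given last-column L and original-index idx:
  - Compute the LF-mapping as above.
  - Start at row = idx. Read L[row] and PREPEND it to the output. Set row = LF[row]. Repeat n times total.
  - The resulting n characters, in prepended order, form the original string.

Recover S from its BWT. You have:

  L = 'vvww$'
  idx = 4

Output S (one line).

LF mapping: 1 2 3 4 0
Walk LF starting at row 4, prepending L[row]:
  step 1: row=4, L[4]='$', prepend. Next row=LF[4]=0
  step 2: row=0, L[0]='v', prepend. Next row=LF[0]=1
  step 3: row=1, L[1]='v', prepend. Next row=LF[1]=2
  step 4: row=2, L[2]='w', prepend. Next row=LF[2]=3
  step 5: row=3, L[3]='w', prepend. Next row=LF[3]=4
Reversed output: wwvv$

Answer: wwvv$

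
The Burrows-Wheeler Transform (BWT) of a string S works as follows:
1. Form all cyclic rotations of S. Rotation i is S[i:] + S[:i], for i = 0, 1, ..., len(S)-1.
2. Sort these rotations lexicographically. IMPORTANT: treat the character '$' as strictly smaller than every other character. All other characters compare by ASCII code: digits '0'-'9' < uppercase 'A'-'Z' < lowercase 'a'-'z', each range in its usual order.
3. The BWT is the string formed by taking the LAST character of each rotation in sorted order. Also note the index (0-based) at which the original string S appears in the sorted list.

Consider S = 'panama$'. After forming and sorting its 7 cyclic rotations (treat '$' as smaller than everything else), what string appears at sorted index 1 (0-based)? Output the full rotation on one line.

Answer: a$panam

Derivation:
All 7 rotations (rotation i = S[i:]+S[:i]):
  rot[0] = panama$
  rot[1] = anama$p
  rot[2] = nama$pa
  rot[3] = ama$pan
  rot[4] = ma$pana
  rot[5] = a$panam
  rot[6] = $panama
Sorted (with $ < everything):
  sorted[0] = $panama
  sorted[1] = a$panam
  sorted[2] = ama$pan
  sorted[3] = anama$p
  sorted[4] = ma$pana
  sorted[5] = nama$pa
  sorted[6] = panama$
sorted[1] = a$panam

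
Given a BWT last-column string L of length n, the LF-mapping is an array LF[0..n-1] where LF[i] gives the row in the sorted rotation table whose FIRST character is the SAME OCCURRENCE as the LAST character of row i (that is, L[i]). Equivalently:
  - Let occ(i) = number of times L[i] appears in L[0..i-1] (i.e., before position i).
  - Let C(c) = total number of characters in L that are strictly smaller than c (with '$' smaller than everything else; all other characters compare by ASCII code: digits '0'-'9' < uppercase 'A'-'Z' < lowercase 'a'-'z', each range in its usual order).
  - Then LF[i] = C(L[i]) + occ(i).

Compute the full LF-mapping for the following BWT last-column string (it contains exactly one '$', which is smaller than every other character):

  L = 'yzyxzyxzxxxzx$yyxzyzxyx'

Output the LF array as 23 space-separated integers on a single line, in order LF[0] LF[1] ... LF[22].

Answer: 10 17 11 1 18 12 2 19 3 4 5 20 6 0 13 14 7 21 15 22 8 16 9

Derivation:
Char counts: '$':1, 'x':9, 'y':7, 'z':6
C (first-col start): C('$')=0, C('x')=1, C('y')=10, C('z')=17
L[0]='y': occ=0, LF[0]=C('y')+0=10+0=10
L[1]='z': occ=0, LF[1]=C('z')+0=17+0=17
L[2]='y': occ=1, LF[2]=C('y')+1=10+1=11
L[3]='x': occ=0, LF[3]=C('x')+0=1+0=1
L[4]='z': occ=1, LF[4]=C('z')+1=17+1=18
L[5]='y': occ=2, LF[5]=C('y')+2=10+2=12
L[6]='x': occ=1, LF[6]=C('x')+1=1+1=2
L[7]='z': occ=2, LF[7]=C('z')+2=17+2=19
L[8]='x': occ=2, LF[8]=C('x')+2=1+2=3
L[9]='x': occ=3, LF[9]=C('x')+3=1+3=4
L[10]='x': occ=4, LF[10]=C('x')+4=1+4=5
L[11]='z': occ=3, LF[11]=C('z')+3=17+3=20
L[12]='x': occ=5, LF[12]=C('x')+5=1+5=6
L[13]='$': occ=0, LF[13]=C('$')+0=0+0=0
L[14]='y': occ=3, LF[14]=C('y')+3=10+3=13
L[15]='y': occ=4, LF[15]=C('y')+4=10+4=14
L[16]='x': occ=6, LF[16]=C('x')+6=1+6=7
L[17]='z': occ=4, LF[17]=C('z')+4=17+4=21
L[18]='y': occ=5, LF[18]=C('y')+5=10+5=15
L[19]='z': occ=5, LF[19]=C('z')+5=17+5=22
L[20]='x': occ=7, LF[20]=C('x')+7=1+7=8
L[21]='y': occ=6, LF[21]=C('y')+6=10+6=16
L[22]='x': occ=8, LF[22]=C('x')+8=1+8=9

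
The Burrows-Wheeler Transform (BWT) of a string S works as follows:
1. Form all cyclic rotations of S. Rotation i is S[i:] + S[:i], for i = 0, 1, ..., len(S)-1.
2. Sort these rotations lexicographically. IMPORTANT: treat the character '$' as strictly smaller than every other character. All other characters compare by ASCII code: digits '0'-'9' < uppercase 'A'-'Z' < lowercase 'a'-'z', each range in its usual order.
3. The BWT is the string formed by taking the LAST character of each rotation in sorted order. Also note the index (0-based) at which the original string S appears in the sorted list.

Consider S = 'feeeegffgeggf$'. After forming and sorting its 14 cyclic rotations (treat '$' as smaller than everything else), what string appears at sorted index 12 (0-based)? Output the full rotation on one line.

Answer: gffgeggf$feeee

Derivation:
All 14 rotations (rotation i = S[i:]+S[:i]):
  rot[0] = feeeegffgeggf$
  rot[1] = eeeegffgeggf$f
  rot[2] = eeegffgeggf$fe
  rot[3] = eegffgeggf$fee
  rot[4] = egffgeggf$feee
  rot[5] = gffgeggf$feeee
  rot[6] = ffgeggf$feeeeg
  rot[7] = fgeggf$feeeegf
  rot[8] = geggf$feeeegff
  rot[9] = eggf$feeeegffg
  rot[10] = ggf$feeeegffge
  rot[11] = gf$feeeegffgeg
  rot[12] = f$feeeegffgegg
  rot[13] = $feeeegffgeggf
Sorted (with $ < everything):
  sorted[0] = $feeeegffgeggf
  sorted[1] = eeeegffgeggf$f
  sorted[2] = eeegffgeggf$fe
  sorted[3] = eegffgeggf$fee
  sorted[4] = egffgeggf$feee
  sorted[5] = eggf$feeeegffg
  sorted[6] = f$feeeegffgegg
  sorted[7] = feeeegffgeggf$
  sorted[8] = ffgeggf$feeeeg
  sorted[9] = fgeggf$feeeegf
  sorted[10] = geggf$feeeegff
  sorted[11] = gf$feeeegffgeg
  sorted[12] = gffgeggf$feeee
  sorted[13] = ggf$feeeegffge
sorted[12] = gffgeggf$feeee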